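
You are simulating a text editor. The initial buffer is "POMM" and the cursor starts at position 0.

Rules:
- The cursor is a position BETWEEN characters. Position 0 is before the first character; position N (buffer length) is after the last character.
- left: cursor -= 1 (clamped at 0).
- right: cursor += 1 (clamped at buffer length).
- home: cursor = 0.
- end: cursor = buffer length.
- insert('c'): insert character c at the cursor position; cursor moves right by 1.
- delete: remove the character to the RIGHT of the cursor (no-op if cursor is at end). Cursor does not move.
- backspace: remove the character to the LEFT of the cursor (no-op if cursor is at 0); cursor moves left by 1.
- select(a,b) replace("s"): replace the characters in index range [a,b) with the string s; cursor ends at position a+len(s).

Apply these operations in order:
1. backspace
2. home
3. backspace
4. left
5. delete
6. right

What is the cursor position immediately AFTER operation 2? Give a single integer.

After op 1 (backspace): buf='POMM' cursor=0
After op 2 (home): buf='POMM' cursor=0

Answer: 0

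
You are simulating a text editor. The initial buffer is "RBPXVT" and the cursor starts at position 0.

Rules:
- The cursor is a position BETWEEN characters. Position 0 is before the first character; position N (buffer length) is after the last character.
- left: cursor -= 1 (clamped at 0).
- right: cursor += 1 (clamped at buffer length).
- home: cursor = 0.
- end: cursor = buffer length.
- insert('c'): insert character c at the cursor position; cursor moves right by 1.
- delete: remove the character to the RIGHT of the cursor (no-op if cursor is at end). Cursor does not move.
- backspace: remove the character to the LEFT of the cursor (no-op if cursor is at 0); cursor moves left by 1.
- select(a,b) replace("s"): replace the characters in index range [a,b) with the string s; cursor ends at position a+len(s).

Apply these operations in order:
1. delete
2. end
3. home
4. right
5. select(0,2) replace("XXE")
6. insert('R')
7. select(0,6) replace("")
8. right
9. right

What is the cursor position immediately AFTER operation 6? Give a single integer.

After op 1 (delete): buf='BPXVT' cursor=0
After op 2 (end): buf='BPXVT' cursor=5
After op 3 (home): buf='BPXVT' cursor=0
After op 4 (right): buf='BPXVT' cursor=1
After op 5 (select(0,2) replace("XXE")): buf='XXEXVT' cursor=3
After op 6 (insert('R')): buf='XXERXVT' cursor=4

Answer: 4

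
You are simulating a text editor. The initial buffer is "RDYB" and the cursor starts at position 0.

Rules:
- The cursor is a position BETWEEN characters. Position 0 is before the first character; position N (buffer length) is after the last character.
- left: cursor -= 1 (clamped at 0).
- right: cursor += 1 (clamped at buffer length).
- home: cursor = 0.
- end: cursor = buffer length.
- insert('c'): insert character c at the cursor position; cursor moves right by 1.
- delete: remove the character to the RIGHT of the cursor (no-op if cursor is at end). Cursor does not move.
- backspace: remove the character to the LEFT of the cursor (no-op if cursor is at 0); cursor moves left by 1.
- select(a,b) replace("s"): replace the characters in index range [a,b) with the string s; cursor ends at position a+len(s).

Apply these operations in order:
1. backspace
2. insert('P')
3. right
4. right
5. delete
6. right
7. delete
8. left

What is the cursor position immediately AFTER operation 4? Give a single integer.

After op 1 (backspace): buf='RDYB' cursor=0
After op 2 (insert('P')): buf='PRDYB' cursor=1
After op 3 (right): buf='PRDYB' cursor=2
After op 4 (right): buf='PRDYB' cursor=3

Answer: 3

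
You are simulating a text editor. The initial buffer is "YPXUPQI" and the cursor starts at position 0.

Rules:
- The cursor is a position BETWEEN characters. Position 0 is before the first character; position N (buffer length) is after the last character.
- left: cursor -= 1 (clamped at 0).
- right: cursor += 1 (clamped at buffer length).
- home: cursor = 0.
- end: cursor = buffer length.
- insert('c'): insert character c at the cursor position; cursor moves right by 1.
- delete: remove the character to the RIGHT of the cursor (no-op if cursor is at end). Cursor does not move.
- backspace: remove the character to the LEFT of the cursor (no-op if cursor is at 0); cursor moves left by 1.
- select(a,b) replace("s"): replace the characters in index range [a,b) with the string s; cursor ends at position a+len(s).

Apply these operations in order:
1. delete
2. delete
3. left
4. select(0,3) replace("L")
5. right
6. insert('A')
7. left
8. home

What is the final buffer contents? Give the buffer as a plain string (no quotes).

After op 1 (delete): buf='PXUPQI' cursor=0
After op 2 (delete): buf='XUPQI' cursor=0
After op 3 (left): buf='XUPQI' cursor=0
After op 4 (select(0,3) replace("L")): buf='LQI' cursor=1
After op 5 (right): buf='LQI' cursor=2
After op 6 (insert('A')): buf='LQAI' cursor=3
After op 7 (left): buf='LQAI' cursor=2
After op 8 (home): buf='LQAI' cursor=0

Answer: LQAI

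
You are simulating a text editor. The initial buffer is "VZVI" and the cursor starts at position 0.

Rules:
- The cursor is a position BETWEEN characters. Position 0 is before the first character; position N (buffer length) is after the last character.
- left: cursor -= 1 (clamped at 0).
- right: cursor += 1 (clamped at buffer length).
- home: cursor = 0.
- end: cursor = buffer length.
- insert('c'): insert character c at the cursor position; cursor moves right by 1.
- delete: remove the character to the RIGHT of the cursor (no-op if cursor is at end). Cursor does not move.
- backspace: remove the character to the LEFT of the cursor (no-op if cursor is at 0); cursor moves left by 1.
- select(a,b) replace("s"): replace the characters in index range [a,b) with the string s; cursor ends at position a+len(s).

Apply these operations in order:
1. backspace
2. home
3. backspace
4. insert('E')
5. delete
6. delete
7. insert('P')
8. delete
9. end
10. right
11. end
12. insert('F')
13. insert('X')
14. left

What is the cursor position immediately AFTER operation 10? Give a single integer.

Answer: 3

Derivation:
After op 1 (backspace): buf='VZVI' cursor=0
After op 2 (home): buf='VZVI' cursor=0
After op 3 (backspace): buf='VZVI' cursor=0
After op 4 (insert('E')): buf='EVZVI' cursor=1
After op 5 (delete): buf='EZVI' cursor=1
After op 6 (delete): buf='EVI' cursor=1
After op 7 (insert('P')): buf='EPVI' cursor=2
After op 8 (delete): buf='EPI' cursor=2
After op 9 (end): buf='EPI' cursor=3
After op 10 (right): buf='EPI' cursor=3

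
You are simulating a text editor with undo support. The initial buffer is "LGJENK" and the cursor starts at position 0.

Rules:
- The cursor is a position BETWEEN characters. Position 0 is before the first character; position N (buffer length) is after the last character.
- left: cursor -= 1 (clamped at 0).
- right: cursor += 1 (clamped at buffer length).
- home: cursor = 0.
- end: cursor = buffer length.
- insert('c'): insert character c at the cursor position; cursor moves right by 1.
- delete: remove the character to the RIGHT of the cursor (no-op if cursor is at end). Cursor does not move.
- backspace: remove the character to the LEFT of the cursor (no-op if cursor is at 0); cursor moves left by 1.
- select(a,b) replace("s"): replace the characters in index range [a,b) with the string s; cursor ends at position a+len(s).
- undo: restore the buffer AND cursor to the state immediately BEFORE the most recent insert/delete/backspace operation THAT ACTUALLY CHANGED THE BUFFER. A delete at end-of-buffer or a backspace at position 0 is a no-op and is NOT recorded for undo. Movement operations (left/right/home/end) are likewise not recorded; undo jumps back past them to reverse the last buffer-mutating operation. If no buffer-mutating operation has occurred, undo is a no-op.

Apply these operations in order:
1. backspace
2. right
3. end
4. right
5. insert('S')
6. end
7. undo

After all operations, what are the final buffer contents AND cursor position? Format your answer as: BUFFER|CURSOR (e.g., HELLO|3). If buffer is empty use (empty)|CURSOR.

Answer: LGJENK|6

Derivation:
After op 1 (backspace): buf='LGJENK' cursor=0
After op 2 (right): buf='LGJENK' cursor=1
After op 3 (end): buf='LGJENK' cursor=6
After op 4 (right): buf='LGJENK' cursor=6
After op 5 (insert('S')): buf='LGJENKS' cursor=7
After op 6 (end): buf='LGJENKS' cursor=7
After op 7 (undo): buf='LGJENK' cursor=6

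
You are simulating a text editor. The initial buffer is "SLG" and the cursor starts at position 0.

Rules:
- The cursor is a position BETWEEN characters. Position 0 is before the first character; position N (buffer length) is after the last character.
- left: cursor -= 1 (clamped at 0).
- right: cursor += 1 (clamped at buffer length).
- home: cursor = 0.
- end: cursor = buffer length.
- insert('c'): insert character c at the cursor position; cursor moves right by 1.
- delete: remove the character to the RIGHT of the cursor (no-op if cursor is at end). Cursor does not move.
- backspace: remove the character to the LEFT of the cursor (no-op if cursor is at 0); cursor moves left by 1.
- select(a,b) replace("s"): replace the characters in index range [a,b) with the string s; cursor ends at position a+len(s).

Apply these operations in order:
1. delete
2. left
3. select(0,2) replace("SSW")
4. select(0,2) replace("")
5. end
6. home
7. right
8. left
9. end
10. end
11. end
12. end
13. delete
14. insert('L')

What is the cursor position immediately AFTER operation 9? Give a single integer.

After op 1 (delete): buf='LG' cursor=0
After op 2 (left): buf='LG' cursor=0
After op 3 (select(0,2) replace("SSW")): buf='SSW' cursor=3
After op 4 (select(0,2) replace("")): buf='W' cursor=0
After op 5 (end): buf='W' cursor=1
After op 6 (home): buf='W' cursor=0
After op 7 (right): buf='W' cursor=1
After op 8 (left): buf='W' cursor=0
After op 9 (end): buf='W' cursor=1

Answer: 1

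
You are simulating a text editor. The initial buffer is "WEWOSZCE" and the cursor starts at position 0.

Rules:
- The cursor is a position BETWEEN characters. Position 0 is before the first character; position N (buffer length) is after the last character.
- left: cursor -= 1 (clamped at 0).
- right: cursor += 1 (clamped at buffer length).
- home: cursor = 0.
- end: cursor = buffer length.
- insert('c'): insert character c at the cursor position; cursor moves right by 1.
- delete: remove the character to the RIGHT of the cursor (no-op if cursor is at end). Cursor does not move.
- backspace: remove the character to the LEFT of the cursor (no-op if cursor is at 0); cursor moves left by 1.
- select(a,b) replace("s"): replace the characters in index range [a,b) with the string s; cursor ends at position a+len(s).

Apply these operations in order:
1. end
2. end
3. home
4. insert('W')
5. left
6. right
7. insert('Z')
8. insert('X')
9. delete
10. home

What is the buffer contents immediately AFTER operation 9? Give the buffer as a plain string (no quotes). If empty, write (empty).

After op 1 (end): buf='WEWOSZCE' cursor=8
After op 2 (end): buf='WEWOSZCE' cursor=8
After op 3 (home): buf='WEWOSZCE' cursor=0
After op 4 (insert('W')): buf='WWEWOSZCE' cursor=1
After op 5 (left): buf='WWEWOSZCE' cursor=0
After op 6 (right): buf='WWEWOSZCE' cursor=1
After op 7 (insert('Z')): buf='WZWEWOSZCE' cursor=2
After op 8 (insert('X')): buf='WZXWEWOSZCE' cursor=3
After op 9 (delete): buf='WZXEWOSZCE' cursor=3

Answer: WZXEWOSZCE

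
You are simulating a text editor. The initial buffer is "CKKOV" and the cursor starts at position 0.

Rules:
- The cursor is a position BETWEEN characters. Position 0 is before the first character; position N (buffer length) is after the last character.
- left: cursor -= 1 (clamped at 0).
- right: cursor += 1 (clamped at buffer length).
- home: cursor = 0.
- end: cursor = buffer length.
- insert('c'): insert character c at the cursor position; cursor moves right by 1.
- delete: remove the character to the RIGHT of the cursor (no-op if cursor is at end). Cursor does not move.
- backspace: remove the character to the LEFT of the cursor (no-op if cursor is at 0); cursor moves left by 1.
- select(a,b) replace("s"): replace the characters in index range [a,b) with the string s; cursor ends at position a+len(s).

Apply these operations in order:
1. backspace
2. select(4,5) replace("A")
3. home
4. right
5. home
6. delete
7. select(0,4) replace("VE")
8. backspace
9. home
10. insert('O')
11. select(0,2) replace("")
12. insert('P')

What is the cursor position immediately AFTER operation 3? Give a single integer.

Answer: 0

Derivation:
After op 1 (backspace): buf='CKKOV' cursor=0
After op 2 (select(4,5) replace("A")): buf='CKKOA' cursor=5
After op 3 (home): buf='CKKOA' cursor=0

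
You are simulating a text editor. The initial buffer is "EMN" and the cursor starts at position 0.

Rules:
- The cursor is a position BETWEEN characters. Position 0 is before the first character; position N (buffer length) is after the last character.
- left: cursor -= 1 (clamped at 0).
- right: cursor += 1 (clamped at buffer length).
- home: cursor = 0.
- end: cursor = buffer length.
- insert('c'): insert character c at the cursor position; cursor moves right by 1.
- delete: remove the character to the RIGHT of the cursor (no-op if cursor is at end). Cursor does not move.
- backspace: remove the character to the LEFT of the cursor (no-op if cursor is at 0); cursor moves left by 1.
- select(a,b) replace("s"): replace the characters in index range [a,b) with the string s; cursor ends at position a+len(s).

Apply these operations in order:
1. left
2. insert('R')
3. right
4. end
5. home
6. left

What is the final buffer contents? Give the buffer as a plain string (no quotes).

After op 1 (left): buf='EMN' cursor=0
After op 2 (insert('R')): buf='REMN' cursor=1
After op 3 (right): buf='REMN' cursor=2
After op 4 (end): buf='REMN' cursor=4
After op 5 (home): buf='REMN' cursor=0
After op 6 (left): buf='REMN' cursor=0

Answer: REMN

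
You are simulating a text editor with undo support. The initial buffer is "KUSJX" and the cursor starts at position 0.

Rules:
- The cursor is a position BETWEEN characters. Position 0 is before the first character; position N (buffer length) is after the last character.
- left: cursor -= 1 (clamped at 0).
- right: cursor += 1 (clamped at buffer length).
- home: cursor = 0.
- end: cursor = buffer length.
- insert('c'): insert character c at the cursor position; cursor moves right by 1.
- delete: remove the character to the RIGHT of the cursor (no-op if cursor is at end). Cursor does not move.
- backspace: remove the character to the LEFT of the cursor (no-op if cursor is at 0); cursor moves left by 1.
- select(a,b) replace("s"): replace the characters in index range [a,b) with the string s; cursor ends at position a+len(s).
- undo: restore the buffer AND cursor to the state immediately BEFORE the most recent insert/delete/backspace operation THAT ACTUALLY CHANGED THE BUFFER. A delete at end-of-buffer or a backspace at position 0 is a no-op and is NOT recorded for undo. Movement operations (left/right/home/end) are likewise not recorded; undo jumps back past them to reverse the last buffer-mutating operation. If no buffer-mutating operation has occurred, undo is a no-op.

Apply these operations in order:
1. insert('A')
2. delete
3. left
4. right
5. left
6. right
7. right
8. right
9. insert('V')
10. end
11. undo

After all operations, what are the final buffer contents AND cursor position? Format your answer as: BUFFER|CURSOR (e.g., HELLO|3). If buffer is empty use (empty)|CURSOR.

Answer: AUSJX|3

Derivation:
After op 1 (insert('A')): buf='AKUSJX' cursor=1
After op 2 (delete): buf='AUSJX' cursor=1
After op 3 (left): buf='AUSJX' cursor=0
After op 4 (right): buf='AUSJX' cursor=1
After op 5 (left): buf='AUSJX' cursor=0
After op 6 (right): buf='AUSJX' cursor=1
After op 7 (right): buf='AUSJX' cursor=2
After op 8 (right): buf='AUSJX' cursor=3
After op 9 (insert('V')): buf='AUSVJX' cursor=4
After op 10 (end): buf='AUSVJX' cursor=6
After op 11 (undo): buf='AUSJX' cursor=3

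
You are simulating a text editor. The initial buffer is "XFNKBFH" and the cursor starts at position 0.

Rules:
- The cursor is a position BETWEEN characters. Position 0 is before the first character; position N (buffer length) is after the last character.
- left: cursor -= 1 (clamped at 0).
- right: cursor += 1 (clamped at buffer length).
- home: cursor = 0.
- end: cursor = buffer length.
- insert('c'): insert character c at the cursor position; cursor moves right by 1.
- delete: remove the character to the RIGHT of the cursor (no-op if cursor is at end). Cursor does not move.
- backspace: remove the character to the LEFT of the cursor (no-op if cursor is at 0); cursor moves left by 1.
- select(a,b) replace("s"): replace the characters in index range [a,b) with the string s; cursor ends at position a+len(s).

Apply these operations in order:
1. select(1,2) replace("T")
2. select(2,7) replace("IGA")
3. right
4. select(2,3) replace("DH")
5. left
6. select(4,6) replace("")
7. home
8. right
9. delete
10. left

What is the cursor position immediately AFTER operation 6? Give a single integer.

After op 1 (select(1,2) replace("T")): buf='XTNKBFH' cursor=2
After op 2 (select(2,7) replace("IGA")): buf='XTIGA' cursor=5
After op 3 (right): buf='XTIGA' cursor=5
After op 4 (select(2,3) replace("DH")): buf='XTDHGA' cursor=4
After op 5 (left): buf='XTDHGA' cursor=3
After op 6 (select(4,6) replace("")): buf='XTDH' cursor=4

Answer: 4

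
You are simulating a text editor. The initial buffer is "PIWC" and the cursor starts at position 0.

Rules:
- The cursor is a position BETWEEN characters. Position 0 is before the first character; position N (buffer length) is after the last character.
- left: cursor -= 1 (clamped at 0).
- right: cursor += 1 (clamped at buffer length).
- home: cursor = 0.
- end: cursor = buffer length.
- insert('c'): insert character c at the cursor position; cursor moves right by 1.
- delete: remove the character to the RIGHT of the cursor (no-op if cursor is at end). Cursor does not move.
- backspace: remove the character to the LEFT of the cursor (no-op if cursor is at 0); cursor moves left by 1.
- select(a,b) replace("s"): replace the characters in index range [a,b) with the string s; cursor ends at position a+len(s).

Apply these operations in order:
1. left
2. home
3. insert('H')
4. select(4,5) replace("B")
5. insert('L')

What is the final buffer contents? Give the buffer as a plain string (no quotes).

Answer: HPIWBL

Derivation:
After op 1 (left): buf='PIWC' cursor=0
After op 2 (home): buf='PIWC' cursor=0
After op 3 (insert('H')): buf='HPIWC' cursor=1
After op 4 (select(4,5) replace("B")): buf='HPIWB' cursor=5
After op 5 (insert('L')): buf='HPIWBL' cursor=6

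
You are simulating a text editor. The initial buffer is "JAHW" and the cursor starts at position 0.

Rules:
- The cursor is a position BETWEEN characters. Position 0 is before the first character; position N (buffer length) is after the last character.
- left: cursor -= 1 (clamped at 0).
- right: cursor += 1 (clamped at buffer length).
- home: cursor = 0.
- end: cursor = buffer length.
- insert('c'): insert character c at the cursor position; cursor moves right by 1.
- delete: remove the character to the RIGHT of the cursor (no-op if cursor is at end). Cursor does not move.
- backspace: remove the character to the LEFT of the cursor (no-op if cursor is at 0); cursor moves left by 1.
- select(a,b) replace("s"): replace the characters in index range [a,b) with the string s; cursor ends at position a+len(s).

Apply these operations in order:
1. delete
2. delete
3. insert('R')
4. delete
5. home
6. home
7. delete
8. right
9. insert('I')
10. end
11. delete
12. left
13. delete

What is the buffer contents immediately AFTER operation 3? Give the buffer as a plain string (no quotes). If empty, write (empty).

After op 1 (delete): buf='AHW' cursor=0
After op 2 (delete): buf='HW' cursor=0
After op 3 (insert('R')): buf='RHW' cursor=1

Answer: RHW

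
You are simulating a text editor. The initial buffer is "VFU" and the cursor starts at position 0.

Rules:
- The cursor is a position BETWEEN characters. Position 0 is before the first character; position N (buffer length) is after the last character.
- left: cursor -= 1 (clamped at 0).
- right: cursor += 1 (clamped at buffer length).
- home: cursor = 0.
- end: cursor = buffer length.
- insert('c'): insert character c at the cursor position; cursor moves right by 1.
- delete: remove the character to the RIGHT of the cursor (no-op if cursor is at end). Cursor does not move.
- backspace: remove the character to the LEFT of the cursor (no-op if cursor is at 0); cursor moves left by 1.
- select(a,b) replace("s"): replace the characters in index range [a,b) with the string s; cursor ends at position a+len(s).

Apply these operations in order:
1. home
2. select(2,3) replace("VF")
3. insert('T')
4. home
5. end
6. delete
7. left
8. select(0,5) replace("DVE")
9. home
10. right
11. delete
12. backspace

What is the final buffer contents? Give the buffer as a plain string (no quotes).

After op 1 (home): buf='VFU' cursor=0
After op 2 (select(2,3) replace("VF")): buf='VFVF' cursor=4
After op 3 (insert('T')): buf='VFVFT' cursor=5
After op 4 (home): buf='VFVFT' cursor=0
After op 5 (end): buf='VFVFT' cursor=5
After op 6 (delete): buf='VFVFT' cursor=5
After op 7 (left): buf='VFVFT' cursor=4
After op 8 (select(0,5) replace("DVE")): buf='DVE' cursor=3
After op 9 (home): buf='DVE' cursor=0
After op 10 (right): buf='DVE' cursor=1
After op 11 (delete): buf='DE' cursor=1
After op 12 (backspace): buf='E' cursor=0

Answer: E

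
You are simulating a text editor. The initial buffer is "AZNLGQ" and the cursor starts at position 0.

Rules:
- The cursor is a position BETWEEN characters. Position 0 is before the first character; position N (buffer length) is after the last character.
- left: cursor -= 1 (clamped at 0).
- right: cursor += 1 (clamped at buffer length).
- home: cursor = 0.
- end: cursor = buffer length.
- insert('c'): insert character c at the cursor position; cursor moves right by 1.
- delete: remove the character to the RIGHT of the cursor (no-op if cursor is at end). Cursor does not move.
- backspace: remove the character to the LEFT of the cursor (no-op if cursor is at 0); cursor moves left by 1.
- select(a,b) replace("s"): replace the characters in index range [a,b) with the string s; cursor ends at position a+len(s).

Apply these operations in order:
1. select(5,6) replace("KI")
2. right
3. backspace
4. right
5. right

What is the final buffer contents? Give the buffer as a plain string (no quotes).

Answer: AZNLGK

Derivation:
After op 1 (select(5,6) replace("KI")): buf='AZNLGKI' cursor=7
After op 2 (right): buf='AZNLGKI' cursor=7
After op 3 (backspace): buf='AZNLGK' cursor=6
After op 4 (right): buf='AZNLGK' cursor=6
After op 5 (right): buf='AZNLGK' cursor=6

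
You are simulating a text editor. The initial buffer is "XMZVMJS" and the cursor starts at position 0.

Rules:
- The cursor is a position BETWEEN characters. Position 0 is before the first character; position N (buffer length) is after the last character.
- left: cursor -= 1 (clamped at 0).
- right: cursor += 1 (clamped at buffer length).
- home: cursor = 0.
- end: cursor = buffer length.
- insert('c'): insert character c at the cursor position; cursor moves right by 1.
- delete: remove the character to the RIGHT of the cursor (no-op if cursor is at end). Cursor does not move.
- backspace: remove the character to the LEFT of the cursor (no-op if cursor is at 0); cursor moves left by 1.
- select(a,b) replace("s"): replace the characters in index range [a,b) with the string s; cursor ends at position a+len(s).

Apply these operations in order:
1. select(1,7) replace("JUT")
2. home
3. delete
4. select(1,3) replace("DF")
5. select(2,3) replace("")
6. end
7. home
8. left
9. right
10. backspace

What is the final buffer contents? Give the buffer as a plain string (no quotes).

After op 1 (select(1,7) replace("JUT")): buf='XJUT' cursor=4
After op 2 (home): buf='XJUT' cursor=0
After op 3 (delete): buf='JUT' cursor=0
After op 4 (select(1,3) replace("DF")): buf='JDF' cursor=3
After op 5 (select(2,3) replace("")): buf='JD' cursor=2
After op 6 (end): buf='JD' cursor=2
After op 7 (home): buf='JD' cursor=0
After op 8 (left): buf='JD' cursor=0
After op 9 (right): buf='JD' cursor=1
After op 10 (backspace): buf='D' cursor=0

Answer: D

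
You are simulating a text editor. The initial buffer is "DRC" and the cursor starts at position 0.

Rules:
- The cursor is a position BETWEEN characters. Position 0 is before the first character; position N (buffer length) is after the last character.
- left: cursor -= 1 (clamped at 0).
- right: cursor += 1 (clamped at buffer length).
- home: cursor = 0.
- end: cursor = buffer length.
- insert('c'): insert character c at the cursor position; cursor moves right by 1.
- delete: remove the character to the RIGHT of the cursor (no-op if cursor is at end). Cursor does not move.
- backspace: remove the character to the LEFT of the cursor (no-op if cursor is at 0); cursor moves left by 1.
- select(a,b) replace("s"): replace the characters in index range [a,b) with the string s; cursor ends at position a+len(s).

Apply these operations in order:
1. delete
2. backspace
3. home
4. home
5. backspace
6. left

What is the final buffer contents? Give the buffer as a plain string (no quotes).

After op 1 (delete): buf='RC' cursor=0
After op 2 (backspace): buf='RC' cursor=0
After op 3 (home): buf='RC' cursor=0
After op 4 (home): buf='RC' cursor=0
After op 5 (backspace): buf='RC' cursor=0
After op 6 (left): buf='RC' cursor=0

Answer: RC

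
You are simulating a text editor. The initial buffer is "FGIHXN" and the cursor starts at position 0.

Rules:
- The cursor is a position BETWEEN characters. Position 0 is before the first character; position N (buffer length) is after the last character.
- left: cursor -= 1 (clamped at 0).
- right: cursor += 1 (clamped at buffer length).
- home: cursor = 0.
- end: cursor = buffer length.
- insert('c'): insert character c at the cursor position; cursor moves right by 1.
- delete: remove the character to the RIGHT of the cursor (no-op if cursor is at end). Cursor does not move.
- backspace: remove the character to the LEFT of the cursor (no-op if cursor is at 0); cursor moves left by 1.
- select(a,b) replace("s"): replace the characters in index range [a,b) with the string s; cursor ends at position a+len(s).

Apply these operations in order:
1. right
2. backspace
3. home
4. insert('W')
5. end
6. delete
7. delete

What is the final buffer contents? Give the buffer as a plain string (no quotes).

After op 1 (right): buf='FGIHXN' cursor=1
After op 2 (backspace): buf='GIHXN' cursor=0
After op 3 (home): buf='GIHXN' cursor=0
After op 4 (insert('W')): buf='WGIHXN' cursor=1
After op 5 (end): buf='WGIHXN' cursor=6
After op 6 (delete): buf='WGIHXN' cursor=6
After op 7 (delete): buf='WGIHXN' cursor=6

Answer: WGIHXN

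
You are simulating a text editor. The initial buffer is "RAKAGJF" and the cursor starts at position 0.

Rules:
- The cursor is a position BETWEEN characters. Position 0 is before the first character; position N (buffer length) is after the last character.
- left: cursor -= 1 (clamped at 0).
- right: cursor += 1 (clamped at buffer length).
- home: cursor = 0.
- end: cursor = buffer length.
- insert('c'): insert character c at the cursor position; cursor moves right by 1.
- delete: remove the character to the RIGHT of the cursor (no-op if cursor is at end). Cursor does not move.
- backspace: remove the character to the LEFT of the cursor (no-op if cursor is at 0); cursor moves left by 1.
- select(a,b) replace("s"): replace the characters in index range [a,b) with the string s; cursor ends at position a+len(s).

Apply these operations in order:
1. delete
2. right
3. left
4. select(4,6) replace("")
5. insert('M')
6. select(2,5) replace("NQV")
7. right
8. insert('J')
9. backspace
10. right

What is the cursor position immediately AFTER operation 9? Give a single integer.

Answer: 5

Derivation:
After op 1 (delete): buf='AKAGJF' cursor=0
After op 2 (right): buf='AKAGJF' cursor=1
After op 3 (left): buf='AKAGJF' cursor=0
After op 4 (select(4,6) replace("")): buf='AKAG' cursor=4
After op 5 (insert('M')): buf='AKAGM' cursor=5
After op 6 (select(2,5) replace("NQV")): buf='AKNQV' cursor=5
After op 7 (right): buf='AKNQV' cursor=5
After op 8 (insert('J')): buf='AKNQVJ' cursor=6
After op 9 (backspace): buf='AKNQV' cursor=5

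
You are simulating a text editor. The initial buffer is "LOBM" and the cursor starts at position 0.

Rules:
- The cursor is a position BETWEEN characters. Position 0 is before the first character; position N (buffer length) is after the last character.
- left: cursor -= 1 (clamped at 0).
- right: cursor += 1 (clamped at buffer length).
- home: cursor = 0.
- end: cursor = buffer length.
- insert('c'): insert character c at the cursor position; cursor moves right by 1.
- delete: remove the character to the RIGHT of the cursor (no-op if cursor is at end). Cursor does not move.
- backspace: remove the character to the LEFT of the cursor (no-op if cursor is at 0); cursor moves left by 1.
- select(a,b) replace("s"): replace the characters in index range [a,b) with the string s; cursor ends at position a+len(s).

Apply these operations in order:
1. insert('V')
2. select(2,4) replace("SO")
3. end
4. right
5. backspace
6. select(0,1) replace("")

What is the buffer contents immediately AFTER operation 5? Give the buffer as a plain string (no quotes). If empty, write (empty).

Answer: VLSO

Derivation:
After op 1 (insert('V')): buf='VLOBM' cursor=1
After op 2 (select(2,4) replace("SO")): buf='VLSOM' cursor=4
After op 3 (end): buf='VLSOM' cursor=5
After op 4 (right): buf='VLSOM' cursor=5
After op 5 (backspace): buf='VLSO' cursor=4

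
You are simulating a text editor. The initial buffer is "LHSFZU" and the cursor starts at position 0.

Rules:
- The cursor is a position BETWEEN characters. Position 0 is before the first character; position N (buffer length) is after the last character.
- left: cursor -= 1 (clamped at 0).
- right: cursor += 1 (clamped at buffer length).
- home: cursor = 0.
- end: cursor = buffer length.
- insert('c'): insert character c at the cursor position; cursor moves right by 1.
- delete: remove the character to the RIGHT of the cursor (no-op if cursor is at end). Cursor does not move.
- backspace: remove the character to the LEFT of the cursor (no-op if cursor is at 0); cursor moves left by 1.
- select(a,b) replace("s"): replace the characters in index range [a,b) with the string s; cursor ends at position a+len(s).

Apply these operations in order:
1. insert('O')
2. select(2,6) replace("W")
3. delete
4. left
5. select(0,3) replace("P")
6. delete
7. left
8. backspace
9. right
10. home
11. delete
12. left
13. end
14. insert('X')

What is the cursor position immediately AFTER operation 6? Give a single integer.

After op 1 (insert('O')): buf='OLHSFZU' cursor=1
After op 2 (select(2,6) replace("W")): buf='OLWU' cursor=3
After op 3 (delete): buf='OLW' cursor=3
After op 4 (left): buf='OLW' cursor=2
After op 5 (select(0,3) replace("P")): buf='P' cursor=1
After op 6 (delete): buf='P' cursor=1

Answer: 1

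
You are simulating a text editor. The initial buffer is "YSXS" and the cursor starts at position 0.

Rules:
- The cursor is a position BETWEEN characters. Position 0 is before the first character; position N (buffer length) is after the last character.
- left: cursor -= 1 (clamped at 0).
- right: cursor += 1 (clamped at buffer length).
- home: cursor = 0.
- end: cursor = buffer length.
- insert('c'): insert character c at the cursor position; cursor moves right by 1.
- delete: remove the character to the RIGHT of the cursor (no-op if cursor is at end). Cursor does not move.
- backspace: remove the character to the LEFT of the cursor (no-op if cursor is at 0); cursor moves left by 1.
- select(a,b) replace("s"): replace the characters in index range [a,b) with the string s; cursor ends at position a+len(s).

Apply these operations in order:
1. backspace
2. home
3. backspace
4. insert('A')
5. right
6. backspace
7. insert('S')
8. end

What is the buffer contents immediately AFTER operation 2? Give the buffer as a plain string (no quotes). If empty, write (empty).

After op 1 (backspace): buf='YSXS' cursor=0
After op 2 (home): buf='YSXS' cursor=0

Answer: YSXS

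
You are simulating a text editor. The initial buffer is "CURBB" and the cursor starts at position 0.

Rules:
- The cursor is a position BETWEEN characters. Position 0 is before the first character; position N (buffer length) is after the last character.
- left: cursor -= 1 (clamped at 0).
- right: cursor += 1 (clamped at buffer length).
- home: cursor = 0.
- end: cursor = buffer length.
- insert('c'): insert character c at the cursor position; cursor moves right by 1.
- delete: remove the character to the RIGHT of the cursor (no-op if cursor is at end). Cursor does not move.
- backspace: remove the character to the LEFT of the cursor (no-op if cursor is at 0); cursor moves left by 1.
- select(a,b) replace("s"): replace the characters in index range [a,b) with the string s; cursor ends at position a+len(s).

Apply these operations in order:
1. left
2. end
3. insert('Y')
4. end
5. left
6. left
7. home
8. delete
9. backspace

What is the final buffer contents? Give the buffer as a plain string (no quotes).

After op 1 (left): buf='CURBB' cursor=0
After op 2 (end): buf='CURBB' cursor=5
After op 3 (insert('Y')): buf='CURBBY' cursor=6
After op 4 (end): buf='CURBBY' cursor=6
After op 5 (left): buf='CURBBY' cursor=5
After op 6 (left): buf='CURBBY' cursor=4
After op 7 (home): buf='CURBBY' cursor=0
After op 8 (delete): buf='URBBY' cursor=0
After op 9 (backspace): buf='URBBY' cursor=0

Answer: URBBY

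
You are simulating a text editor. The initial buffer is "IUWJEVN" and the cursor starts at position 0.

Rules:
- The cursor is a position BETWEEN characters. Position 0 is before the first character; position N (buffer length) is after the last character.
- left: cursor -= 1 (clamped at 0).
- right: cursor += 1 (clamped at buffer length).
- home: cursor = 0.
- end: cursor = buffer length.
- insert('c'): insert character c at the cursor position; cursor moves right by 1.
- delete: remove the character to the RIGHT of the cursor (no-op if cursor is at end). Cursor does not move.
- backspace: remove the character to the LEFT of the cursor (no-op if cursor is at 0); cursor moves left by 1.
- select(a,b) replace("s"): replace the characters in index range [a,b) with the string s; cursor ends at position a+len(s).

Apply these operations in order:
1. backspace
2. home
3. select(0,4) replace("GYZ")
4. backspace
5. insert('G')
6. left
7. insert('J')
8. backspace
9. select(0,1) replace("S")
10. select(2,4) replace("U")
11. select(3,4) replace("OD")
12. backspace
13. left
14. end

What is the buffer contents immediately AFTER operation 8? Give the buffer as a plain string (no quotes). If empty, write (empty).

Answer: GYGEVN

Derivation:
After op 1 (backspace): buf='IUWJEVN' cursor=0
After op 2 (home): buf='IUWJEVN' cursor=0
After op 3 (select(0,4) replace("GYZ")): buf='GYZEVN' cursor=3
After op 4 (backspace): buf='GYEVN' cursor=2
After op 5 (insert('G')): buf='GYGEVN' cursor=3
After op 6 (left): buf='GYGEVN' cursor=2
After op 7 (insert('J')): buf='GYJGEVN' cursor=3
After op 8 (backspace): buf='GYGEVN' cursor=2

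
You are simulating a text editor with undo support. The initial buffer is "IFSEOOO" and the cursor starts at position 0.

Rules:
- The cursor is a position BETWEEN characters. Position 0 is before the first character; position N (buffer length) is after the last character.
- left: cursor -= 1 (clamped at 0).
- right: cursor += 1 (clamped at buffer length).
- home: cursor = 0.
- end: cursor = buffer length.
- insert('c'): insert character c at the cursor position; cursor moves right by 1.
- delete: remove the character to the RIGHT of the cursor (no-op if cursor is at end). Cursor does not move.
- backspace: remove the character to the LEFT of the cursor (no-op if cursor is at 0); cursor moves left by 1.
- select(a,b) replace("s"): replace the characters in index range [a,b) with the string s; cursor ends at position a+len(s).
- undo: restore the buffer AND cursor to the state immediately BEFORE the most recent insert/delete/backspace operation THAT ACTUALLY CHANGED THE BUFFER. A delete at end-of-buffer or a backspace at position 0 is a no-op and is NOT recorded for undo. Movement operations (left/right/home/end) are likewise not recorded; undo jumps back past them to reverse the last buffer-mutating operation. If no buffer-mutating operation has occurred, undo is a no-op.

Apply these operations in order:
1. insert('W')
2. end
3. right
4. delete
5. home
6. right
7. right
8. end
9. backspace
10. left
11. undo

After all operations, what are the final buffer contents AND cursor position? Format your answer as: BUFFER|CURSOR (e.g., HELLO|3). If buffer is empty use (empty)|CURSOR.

After op 1 (insert('W')): buf='WIFSEOOO' cursor=1
After op 2 (end): buf='WIFSEOOO' cursor=8
After op 3 (right): buf='WIFSEOOO' cursor=8
After op 4 (delete): buf='WIFSEOOO' cursor=8
After op 5 (home): buf='WIFSEOOO' cursor=0
After op 6 (right): buf='WIFSEOOO' cursor=1
After op 7 (right): buf='WIFSEOOO' cursor=2
After op 8 (end): buf='WIFSEOOO' cursor=8
After op 9 (backspace): buf='WIFSEOO' cursor=7
After op 10 (left): buf='WIFSEOO' cursor=6
After op 11 (undo): buf='WIFSEOOO' cursor=8

Answer: WIFSEOOO|8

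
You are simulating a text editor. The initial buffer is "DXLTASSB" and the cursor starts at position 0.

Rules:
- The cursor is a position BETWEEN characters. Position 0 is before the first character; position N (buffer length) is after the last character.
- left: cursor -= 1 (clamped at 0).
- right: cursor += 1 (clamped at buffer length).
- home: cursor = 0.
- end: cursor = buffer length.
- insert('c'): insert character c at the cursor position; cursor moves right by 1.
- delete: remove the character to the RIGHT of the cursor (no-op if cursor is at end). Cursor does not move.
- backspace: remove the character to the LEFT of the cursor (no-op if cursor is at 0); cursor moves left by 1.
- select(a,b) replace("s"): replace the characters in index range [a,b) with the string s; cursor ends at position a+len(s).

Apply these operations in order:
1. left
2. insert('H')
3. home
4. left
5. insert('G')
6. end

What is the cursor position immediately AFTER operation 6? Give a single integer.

Answer: 10

Derivation:
After op 1 (left): buf='DXLTASSB' cursor=0
After op 2 (insert('H')): buf='HDXLTASSB' cursor=1
After op 3 (home): buf='HDXLTASSB' cursor=0
After op 4 (left): buf='HDXLTASSB' cursor=0
After op 5 (insert('G')): buf='GHDXLTASSB' cursor=1
After op 6 (end): buf='GHDXLTASSB' cursor=10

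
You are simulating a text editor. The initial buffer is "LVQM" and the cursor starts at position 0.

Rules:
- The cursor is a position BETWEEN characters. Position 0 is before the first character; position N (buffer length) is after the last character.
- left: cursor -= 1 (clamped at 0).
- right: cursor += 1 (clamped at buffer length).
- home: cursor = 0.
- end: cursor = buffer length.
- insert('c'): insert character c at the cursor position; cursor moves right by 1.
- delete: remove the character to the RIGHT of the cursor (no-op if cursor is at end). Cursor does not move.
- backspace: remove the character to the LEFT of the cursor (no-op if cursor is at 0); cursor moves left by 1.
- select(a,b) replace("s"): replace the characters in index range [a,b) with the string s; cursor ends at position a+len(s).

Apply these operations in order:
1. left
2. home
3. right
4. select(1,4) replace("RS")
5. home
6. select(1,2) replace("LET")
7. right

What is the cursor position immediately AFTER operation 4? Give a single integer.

Answer: 3

Derivation:
After op 1 (left): buf='LVQM' cursor=0
After op 2 (home): buf='LVQM' cursor=0
After op 3 (right): buf='LVQM' cursor=1
After op 4 (select(1,4) replace("RS")): buf='LRS' cursor=3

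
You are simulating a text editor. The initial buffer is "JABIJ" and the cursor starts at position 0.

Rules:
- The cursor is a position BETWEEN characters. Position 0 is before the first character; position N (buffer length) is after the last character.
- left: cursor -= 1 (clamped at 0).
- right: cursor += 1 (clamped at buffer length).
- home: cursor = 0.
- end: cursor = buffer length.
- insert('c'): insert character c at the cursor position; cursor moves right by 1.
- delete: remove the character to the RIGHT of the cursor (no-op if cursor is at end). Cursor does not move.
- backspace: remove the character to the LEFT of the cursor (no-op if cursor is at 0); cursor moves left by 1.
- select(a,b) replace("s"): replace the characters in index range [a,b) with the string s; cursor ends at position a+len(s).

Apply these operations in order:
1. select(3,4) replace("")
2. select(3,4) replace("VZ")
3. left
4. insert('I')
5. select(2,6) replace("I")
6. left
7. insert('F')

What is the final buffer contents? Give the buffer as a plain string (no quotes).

After op 1 (select(3,4) replace("")): buf='JABJ' cursor=3
After op 2 (select(3,4) replace("VZ")): buf='JABVZ' cursor=5
After op 3 (left): buf='JABVZ' cursor=4
After op 4 (insert('I')): buf='JABVIZ' cursor=5
After op 5 (select(2,6) replace("I")): buf='JAI' cursor=3
After op 6 (left): buf='JAI' cursor=2
After op 7 (insert('F')): buf='JAFI' cursor=3

Answer: JAFI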